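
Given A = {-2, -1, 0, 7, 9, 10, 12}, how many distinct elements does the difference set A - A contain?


A - A = {a - a' : a, a' ∈ A}; |A| = 7.
Bounds: 2|A|-1 ≤ |A - A| ≤ |A|² - |A| + 1, i.e. 13 ≤ |A - A| ≤ 43.
Note: 0 ∈ A - A always (from a - a). The set is symmetric: if d ∈ A - A then -d ∈ A - A.
Enumerate nonzero differences d = a - a' with a > a' (then include -d):
Positive differences: {1, 2, 3, 5, 7, 8, 9, 10, 11, 12, 13, 14}
Full difference set: {0} ∪ (positive diffs) ∪ (negative diffs).
|A - A| = 1 + 2·12 = 25 (matches direct enumeration: 25).

|A - A| = 25


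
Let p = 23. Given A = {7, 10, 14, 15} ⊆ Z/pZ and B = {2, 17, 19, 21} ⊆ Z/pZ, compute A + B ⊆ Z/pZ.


Work in Z/23Z: reduce every sum a + b modulo 23.
Enumerate all 16 pairs:
a = 7: 7+2=9, 7+17=1, 7+19=3, 7+21=5
a = 10: 10+2=12, 10+17=4, 10+19=6, 10+21=8
a = 14: 14+2=16, 14+17=8, 14+19=10, 14+21=12
a = 15: 15+2=17, 15+17=9, 15+19=11, 15+21=13
Distinct residues collected: {1, 3, 4, 5, 6, 8, 9, 10, 11, 12, 13, 16, 17}
|A + B| = 13 (out of 23 total residues).

A + B = {1, 3, 4, 5, 6, 8, 9, 10, 11, 12, 13, 16, 17}


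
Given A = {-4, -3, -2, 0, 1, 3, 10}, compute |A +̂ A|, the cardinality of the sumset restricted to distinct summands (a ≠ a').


Restricted sumset: A +̂ A = {a + a' : a ∈ A, a' ∈ A, a ≠ a'}.
Equivalently, take A + A and drop any sum 2a that is achievable ONLY as a + a for a ∈ A (i.e. sums representable only with equal summands).
Enumerate pairs (a, a') with a < a' (symmetric, so each unordered pair gives one sum; this covers all a ≠ a'):
  -4 + -3 = -7
  -4 + -2 = -6
  -4 + 0 = -4
  -4 + 1 = -3
  -4 + 3 = -1
  -4 + 10 = 6
  -3 + -2 = -5
  -3 + 0 = -3
  -3 + 1 = -2
  -3 + 3 = 0
  -3 + 10 = 7
  -2 + 0 = -2
  -2 + 1 = -1
  -2 + 3 = 1
  -2 + 10 = 8
  0 + 1 = 1
  0 + 3 = 3
  0 + 10 = 10
  1 + 3 = 4
  1 + 10 = 11
  3 + 10 = 13
Collected distinct sums: {-7, -6, -5, -4, -3, -2, -1, 0, 1, 3, 4, 6, 7, 8, 10, 11, 13}
|A +̂ A| = 17
(Reference bound: |A +̂ A| ≥ 2|A| - 3 for |A| ≥ 2, with |A| = 7 giving ≥ 11.)

|A +̂ A| = 17


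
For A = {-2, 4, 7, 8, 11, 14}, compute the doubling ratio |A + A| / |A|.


|A| = 6.
Compute A + A by enumerating all 36 pairs.
A + A = {-4, 2, 5, 6, 8, 9, 11, 12, 14, 15, 16, 18, 19, 21, 22, 25, 28}, so |A + A| = 17.
K = |A + A| / |A| = 17/6 (already in lowest terms) ≈ 2.8333.
Reference: AP of size 6 gives K = 11/6 ≈ 1.8333; a fully generic set of size 6 gives K ≈ 3.5000.

|A| = 6, |A + A| = 17, K = 17/6.


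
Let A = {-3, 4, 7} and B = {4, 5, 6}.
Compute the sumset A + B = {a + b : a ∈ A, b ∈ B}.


A + B = {a + b : a ∈ A, b ∈ B}.
Enumerate all |A|·|B| = 3·3 = 9 pairs (a, b) and collect distinct sums.
a = -3: -3+4=1, -3+5=2, -3+6=3
a = 4: 4+4=8, 4+5=9, 4+6=10
a = 7: 7+4=11, 7+5=12, 7+6=13
Collecting distinct sums: A + B = {1, 2, 3, 8, 9, 10, 11, 12, 13}
|A + B| = 9

A + B = {1, 2, 3, 8, 9, 10, 11, 12, 13}


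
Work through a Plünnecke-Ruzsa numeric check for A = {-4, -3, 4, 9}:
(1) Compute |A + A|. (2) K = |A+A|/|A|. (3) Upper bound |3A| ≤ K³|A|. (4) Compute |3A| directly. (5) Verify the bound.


|A| = 4.
Step 1: Compute A + A by enumerating all 16 pairs.
A + A = {-8, -7, -6, 0, 1, 5, 6, 8, 13, 18}, so |A + A| = 10.
Step 2: Doubling constant K = |A + A|/|A| = 10/4 = 10/4 ≈ 2.5000.
Step 3: Plünnecke-Ruzsa gives |3A| ≤ K³·|A| = (2.5000)³ · 4 ≈ 62.5000.
Step 4: Compute 3A = A + A + A directly by enumerating all triples (a,b,c) ∈ A³; |3A| = 20.
Step 5: Check 20 ≤ 62.5000? Yes ✓.

K = 10/4, Plünnecke-Ruzsa bound K³|A| ≈ 62.5000, |3A| = 20, inequality holds.


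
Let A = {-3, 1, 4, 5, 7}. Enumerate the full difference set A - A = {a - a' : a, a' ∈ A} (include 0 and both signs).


A - A = {a - a' : a, a' ∈ A}.
Compute a - a' for each ordered pair (a, a'):
a = -3: -3--3=0, -3-1=-4, -3-4=-7, -3-5=-8, -3-7=-10
a = 1: 1--3=4, 1-1=0, 1-4=-3, 1-5=-4, 1-7=-6
a = 4: 4--3=7, 4-1=3, 4-4=0, 4-5=-1, 4-7=-3
a = 5: 5--3=8, 5-1=4, 5-4=1, 5-5=0, 5-7=-2
a = 7: 7--3=10, 7-1=6, 7-4=3, 7-5=2, 7-7=0
Collecting distinct values (and noting 0 appears from a-a):
A - A = {-10, -8, -7, -6, -4, -3, -2, -1, 0, 1, 2, 3, 4, 6, 7, 8, 10}
|A - A| = 17

A - A = {-10, -8, -7, -6, -4, -3, -2, -1, 0, 1, 2, 3, 4, 6, 7, 8, 10}


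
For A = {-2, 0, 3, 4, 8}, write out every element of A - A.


A - A = {a - a' : a, a' ∈ A}.
Compute a - a' for each ordered pair (a, a'):
a = -2: -2--2=0, -2-0=-2, -2-3=-5, -2-4=-6, -2-8=-10
a = 0: 0--2=2, 0-0=0, 0-3=-3, 0-4=-4, 0-8=-8
a = 3: 3--2=5, 3-0=3, 3-3=0, 3-4=-1, 3-8=-5
a = 4: 4--2=6, 4-0=4, 4-3=1, 4-4=0, 4-8=-4
a = 8: 8--2=10, 8-0=8, 8-3=5, 8-4=4, 8-8=0
Collecting distinct values (and noting 0 appears from a-a):
A - A = {-10, -8, -6, -5, -4, -3, -2, -1, 0, 1, 2, 3, 4, 5, 6, 8, 10}
|A - A| = 17

A - A = {-10, -8, -6, -5, -4, -3, -2, -1, 0, 1, 2, 3, 4, 5, 6, 8, 10}


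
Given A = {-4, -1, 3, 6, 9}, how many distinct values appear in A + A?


A + A = {a + a' : a, a' ∈ A}; |A| = 5.
General bounds: 2|A| - 1 ≤ |A + A| ≤ |A|(|A|+1)/2, i.e. 9 ≤ |A + A| ≤ 15.
Lower bound 2|A|-1 is attained iff A is an arithmetic progression.
Enumerate sums a + a' for a ≤ a' (symmetric, so this suffices):
a = -4: -4+-4=-8, -4+-1=-5, -4+3=-1, -4+6=2, -4+9=5
a = -1: -1+-1=-2, -1+3=2, -1+6=5, -1+9=8
a = 3: 3+3=6, 3+6=9, 3+9=12
a = 6: 6+6=12, 6+9=15
a = 9: 9+9=18
Distinct sums: {-8, -5, -2, -1, 2, 5, 6, 8, 9, 12, 15, 18}
|A + A| = 12

|A + A| = 12


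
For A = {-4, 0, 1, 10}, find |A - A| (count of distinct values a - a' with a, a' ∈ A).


A - A = {a - a' : a, a' ∈ A}; |A| = 4.
Bounds: 2|A|-1 ≤ |A - A| ≤ |A|² - |A| + 1, i.e. 7 ≤ |A - A| ≤ 13.
Note: 0 ∈ A - A always (from a - a). The set is symmetric: if d ∈ A - A then -d ∈ A - A.
Enumerate nonzero differences d = a - a' with a > a' (then include -d):
Positive differences: {1, 4, 5, 9, 10, 14}
Full difference set: {0} ∪ (positive diffs) ∪ (negative diffs).
|A - A| = 1 + 2·6 = 13 (matches direct enumeration: 13).

|A - A| = 13


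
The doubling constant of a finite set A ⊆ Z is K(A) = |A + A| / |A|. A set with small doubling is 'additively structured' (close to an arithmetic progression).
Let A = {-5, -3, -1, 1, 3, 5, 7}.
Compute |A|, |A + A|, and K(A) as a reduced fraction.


|A| = 7.
Compute A + A by enumerating all 49 pairs.
A + A = {-10, -8, -6, -4, -2, 0, 2, 4, 6, 8, 10, 12, 14}, so |A + A| = 13.
K = |A + A| / |A| = 13/7 (already in lowest terms) ≈ 1.8571.
Reference: AP of size 7 gives K = 13/7 ≈ 1.8571; a fully generic set of size 7 gives K ≈ 4.0000.

|A| = 7, |A + A| = 13, K = 13/7.


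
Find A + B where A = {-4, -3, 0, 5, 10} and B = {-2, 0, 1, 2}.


A + B = {a + b : a ∈ A, b ∈ B}.
Enumerate all |A|·|B| = 5·4 = 20 pairs (a, b) and collect distinct sums.
a = -4: -4+-2=-6, -4+0=-4, -4+1=-3, -4+2=-2
a = -3: -3+-2=-5, -3+0=-3, -3+1=-2, -3+2=-1
a = 0: 0+-2=-2, 0+0=0, 0+1=1, 0+2=2
a = 5: 5+-2=3, 5+0=5, 5+1=6, 5+2=7
a = 10: 10+-2=8, 10+0=10, 10+1=11, 10+2=12
Collecting distinct sums: A + B = {-6, -5, -4, -3, -2, -1, 0, 1, 2, 3, 5, 6, 7, 8, 10, 11, 12}
|A + B| = 17

A + B = {-6, -5, -4, -3, -2, -1, 0, 1, 2, 3, 5, 6, 7, 8, 10, 11, 12}


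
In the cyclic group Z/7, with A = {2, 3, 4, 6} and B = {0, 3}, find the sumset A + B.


Work in Z/7Z: reduce every sum a + b modulo 7.
Enumerate all 8 pairs:
a = 2: 2+0=2, 2+3=5
a = 3: 3+0=3, 3+3=6
a = 4: 4+0=4, 4+3=0
a = 6: 6+0=6, 6+3=2
Distinct residues collected: {0, 2, 3, 4, 5, 6}
|A + B| = 6 (out of 7 total residues).

A + B = {0, 2, 3, 4, 5, 6}


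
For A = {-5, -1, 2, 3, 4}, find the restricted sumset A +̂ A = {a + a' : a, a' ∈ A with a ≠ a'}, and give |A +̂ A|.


Restricted sumset: A +̂ A = {a + a' : a ∈ A, a' ∈ A, a ≠ a'}.
Equivalently, take A + A and drop any sum 2a that is achievable ONLY as a + a for a ∈ A (i.e. sums representable only with equal summands).
Enumerate pairs (a, a') with a < a' (symmetric, so each unordered pair gives one sum; this covers all a ≠ a'):
  -5 + -1 = -6
  -5 + 2 = -3
  -5 + 3 = -2
  -5 + 4 = -1
  -1 + 2 = 1
  -1 + 3 = 2
  -1 + 4 = 3
  2 + 3 = 5
  2 + 4 = 6
  3 + 4 = 7
Collected distinct sums: {-6, -3, -2, -1, 1, 2, 3, 5, 6, 7}
|A +̂ A| = 10
(Reference bound: |A +̂ A| ≥ 2|A| - 3 for |A| ≥ 2, with |A| = 5 giving ≥ 7.)

|A +̂ A| = 10


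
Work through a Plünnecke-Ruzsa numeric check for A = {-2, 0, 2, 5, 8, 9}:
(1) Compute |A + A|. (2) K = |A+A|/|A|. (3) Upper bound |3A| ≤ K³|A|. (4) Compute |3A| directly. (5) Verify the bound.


|A| = 6.
Step 1: Compute A + A by enumerating all 36 pairs.
A + A = {-4, -2, 0, 2, 3, 4, 5, 6, 7, 8, 9, 10, 11, 13, 14, 16, 17, 18}, so |A + A| = 18.
Step 2: Doubling constant K = |A + A|/|A| = 18/6 = 18/6 ≈ 3.0000.
Step 3: Plünnecke-Ruzsa gives |3A| ≤ K³·|A| = (3.0000)³ · 6 ≈ 162.0000.
Step 4: Compute 3A = A + A + A directly by enumerating all triples (a,b,c) ∈ A³; |3A| = 31.
Step 5: Check 31 ≤ 162.0000? Yes ✓.

K = 18/6, Plünnecke-Ruzsa bound K³|A| ≈ 162.0000, |3A| = 31, inequality holds.


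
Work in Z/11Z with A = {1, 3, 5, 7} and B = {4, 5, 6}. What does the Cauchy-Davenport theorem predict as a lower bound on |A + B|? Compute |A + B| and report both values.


Cauchy-Davenport: |A + B| ≥ min(p, |A| + |B| - 1) for A, B nonempty in Z/pZ.
|A| = 4, |B| = 3, p = 11.
CD lower bound = min(11, 4 + 3 - 1) = min(11, 6) = 6.
Compute A + B mod 11 directly:
a = 1: 1+4=5, 1+5=6, 1+6=7
a = 3: 3+4=7, 3+5=8, 3+6=9
a = 5: 5+4=9, 5+5=10, 5+6=0
a = 7: 7+4=0, 7+5=1, 7+6=2
A + B = {0, 1, 2, 5, 6, 7, 8, 9, 10}, so |A + B| = 9.
Verify: 9 ≥ 6? Yes ✓.

CD lower bound = 6, actual |A + B| = 9.


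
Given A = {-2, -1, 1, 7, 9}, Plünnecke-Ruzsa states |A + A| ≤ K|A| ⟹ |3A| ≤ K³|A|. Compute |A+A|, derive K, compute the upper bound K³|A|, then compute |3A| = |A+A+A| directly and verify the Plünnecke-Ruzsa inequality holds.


|A| = 5.
Step 1: Compute A + A by enumerating all 25 pairs.
A + A = {-4, -3, -2, -1, 0, 2, 5, 6, 7, 8, 10, 14, 16, 18}, so |A + A| = 14.
Step 2: Doubling constant K = |A + A|/|A| = 14/5 = 14/5 ≈ 2.8000.
Step 3: Plünnecke-Ruzsa gives |3A| ≤ K³·|A| = (2.8000)³ · 5 ≈ 109.7600.
Step 4: Compute 3A = A + A + A directly by enumerating all triples (a,b,c) ∈ A³; |3A| = 27.
Step 5: Check 27 ≤ 109.7600? Yes ✓.

K = 14/5, Plünnecke-Ruzsa bound K³|A| ≈ 109.7600, |3A| = 27, inequality holds.


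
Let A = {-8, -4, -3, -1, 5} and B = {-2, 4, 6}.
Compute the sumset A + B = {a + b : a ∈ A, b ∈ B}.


A + B = {a + b : a ∈ A, b ∈ B}.
Enumerate all |A|·|B| = 5·3 = 15 pairs (a, b) and collect distinct sums.
a = -8: -8+-2=-10, -8+4=-4, -8+6=-2
a = -4: -4+-2=-6, -4+4=0, -4+6=2
a = -3: -3+-2=-5, -3+4=1, -3+6=3
a = -1: -1+-2=-3, -1+4=3, -1+6=5
a = 5: 5+-2=3, 5+4=9, 5+6=11
Collecting distinct sums: A + B = {-10, -6, -5, -4, -3, -2, 0, 1, 2, 3, 5, 9, 11}
|A + B| = 13

A + B = {-10, -6, -5, -4, -3, -2, 0, 1, 2, 3, 5, 9, 11}


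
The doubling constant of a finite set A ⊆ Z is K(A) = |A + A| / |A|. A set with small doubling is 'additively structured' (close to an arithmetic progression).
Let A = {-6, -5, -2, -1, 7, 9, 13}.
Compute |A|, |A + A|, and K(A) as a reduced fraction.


|A| = 7.
Compute A + A by enumerating all 49 pairs.
A + A = {-12, -11, -10, -8, -7, -6, -4, -3, -2, 1, 2, 3, 4, 5, 6, 7, 8, 11, 12, 14, 16, 18, 20, 22, 26}, so |A + A| = 25.
K = |A + A| / |A| = 25/7 (already in lowest terms) ≈ 3.5714.
Reference: AP of size 7 gives K = 13/7 ≈ 1.8571; a fully generic set of size 7 gives K ≈ 4.0000.

|A| = 7, |A + A| = 25, K = 25/7.


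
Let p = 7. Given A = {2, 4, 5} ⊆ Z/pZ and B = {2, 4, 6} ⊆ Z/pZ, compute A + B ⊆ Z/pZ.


Work in Z/7Z: reduce every sum a + b modulo 7.
Enumerate all 9 pairs:
a = 2: 2+2=4, 2+4=6, 2+6=1
a = 4: 4+2=6, 4+4=1, 4+6=3
a = 5: 5+2=0, 5+4=2, 5+6=4
Distinct residues collected: {0, 1, 2, 3, 4, 6}
|A + B| = 6 (out of 7 total residues).

A + B = {0, 1, 2, 3, 4, 6}


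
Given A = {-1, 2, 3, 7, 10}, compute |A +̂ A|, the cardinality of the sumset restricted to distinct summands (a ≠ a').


Restricted sumset: A +̂ A = {a + a' : a ∈ A, a' ∈ A, a ≠ a'}.
Equivalently, take A + A and drop any sum 2a that is achievable ONLY as a + a for a ∈ A (i.e. sums representable only with equal summands).
Enumerate pairs (a, a') with a < a' (symmetric, so each unordered pair gives one sum; this covers all a ≠ a'):
  -1 + 2 = 1
  -1 + 3 = 2
  -1 + 7 = 6
  -1 + 10 = 9
  2 + 3 = 5
  2 + 7 = 9
  2 + 10 = 12
  3 + 7 = 10
  3 + 10 = 13
  7 + 10 = 17
Collected distinct sums: {1, 2, 5, 6, 9, 10, 12, 13, 17}
|A +̂ A| = 9
(Reference bound: |A +̂ A| ≥ 2|A| - 3 for |A| ≥ 2, with |A| = 5 giving ≥ 7.)

|A +̂ A| = 9


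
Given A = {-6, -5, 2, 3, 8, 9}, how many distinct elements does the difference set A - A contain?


A - A = {a - a' : a, a' ∈ A}; |A| = 6.
Bounds: 2|A|-1 ≤ |A - A| ≤ |A|² - |A| + 1, i.e. 11 ≤ |A - A| ≤ 31.
Note: 0 ∈ A - A always (from a - a). The set is symmetric: if d ∈ A - A then -d ∈ A - A.
Enumerate nonzero differences d = a - a' with a > a' (then include -d):
Positive differences: {1, 5, 6, 7, 8, 9, 13, 14, 15}
Full difference set: {0} ∪ (positive diffs) ∪ (negative diffs).
|A - A| = 1 + 2·9 = 19 (matches direct enumeration: 19).

|A - A| = 19


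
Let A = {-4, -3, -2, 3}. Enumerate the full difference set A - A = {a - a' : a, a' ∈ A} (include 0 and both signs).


A - A = {a - a' : a, a' ∈ A}.
Compute a - a' for each ordered pair (a, a'):
a = -4: -4--4=0, -4--3=-1, -4--2=-2, -4-3=-7
a = -3: -3--4=1, -3--3=0, -3--2=-1, -3-3=-6
a = -2: -2--4=2, -2--3=1, -2--2=0, -2-3=-5
a = 3: 3--4=7, 3--3=6, 3--2=5, 3-3=0
Collecting distinct values (and noting 0 appears from a-a):
A - A = {-7, -6, -5, -2, -1, 0, 1, 2, 5, 6, 7}
|A - A| = 11

A - A = {-7, -6, -5, -2, -1, 0, 1, 2, 5, 6, 7}


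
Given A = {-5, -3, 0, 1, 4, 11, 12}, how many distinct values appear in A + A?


A + A = {a + a' : a, a' ∈ A}; |A| = 7.
General bounds: 2|A| - 1 ≤ |A + A| ≤ |A|(|A|+1)/2, i.e. 13 ≤ |A + A| ≤ 28.
Lower bound 2|A|-1 is attained iff A is an arithmetic progression.
Enumerate sums a + a' for a ≤ a' (symmetric, so this suffices):
a = -5: -5+-5=-10, -5+-3=-8, -5+0=-5, -5+1=-4, -5+4=-1, -5+11=6, -5+12=7
a = -3: -3+-3=-6, -3+0=-3, -3+1=-2, -3+4=1, -3+11=8, -3+12=9
a = 0: 0+0=0, 0+1=1, 0+4=4, 0+11=11, 0+12=12
a = 1: 1+1=2, 1+4=5, 1+11=12, 1+12=13
a = 4: 4+4=8, 4+11=15, 4+12=16
a = 11: 11+11=22, 11+12=23
a = 12: 12+12=24
Distinct sums: {-10, -8, -6, -5, -4, -3, -2, -1, 0, 1, 2, 4, 5, 6, 7, 8, 9, 11, 12, 13, 15, 16, 22, 23, 24}
|A + A| = 25

|A + A| = 25


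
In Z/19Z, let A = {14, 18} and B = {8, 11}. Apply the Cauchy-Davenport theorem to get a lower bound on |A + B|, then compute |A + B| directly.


Cauchy-Davenport: |A + B| ≥ min(p, |A| + |B| - 1) for A, B nonempty in Z/pZ.
|A| = 2, |B| = 2, p = 19.
CD lower bound = min(19, 2 + 2 - 1) = min(19, 3) = 3.
Compute A + B mod 19 directly:
a = 14: 14+8=3, 14+11=6
a = 18: 18+8=7, 18+11=10
A + B = {3, 6, 7, 10}, so |A + B| = 4.
Verify: 4 ≥ 3? Yes ✓.

CD lower bound = 3, actual |A + B| = 4.


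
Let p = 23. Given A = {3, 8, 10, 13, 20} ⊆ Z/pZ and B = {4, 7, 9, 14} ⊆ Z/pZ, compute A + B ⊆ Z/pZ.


Work in Z/23Z: reduce every sum a + b modulo 23.
Enumerate all 20 pairs:
a = 3: 3+4=7, 3+7=10, 3+9=12, 3+14=17
a = 8: 8+4=12, 8+7=15, 8+9=17, 8+14=22
a = 10: 10+4=14, 10+7=17, 10+9=19, 10+14=1
a = 13: 13+4=17, 13+7=20, 13+9=22, 13+14=4
a = 20: 20+4=1, 20+7=4, 20+9=6, 20+14=11
Distinct residues collected: {1, 4, 6, 7, 10, 11, 12, 14, 15, 17, 19, 20, 22}
|A + B| = 13 (out of 23 total residues).

A + B = {1, 4, 6, 7, 10, 11, 12, 14, 15, 17, 19, 20, 22}


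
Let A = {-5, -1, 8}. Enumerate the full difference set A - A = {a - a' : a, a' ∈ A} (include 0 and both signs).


A - A = {a - a' : a, a' ∈ A}.
Compute a - a' for each ordered pair (a, a'):
a = -5: -5--5=0, -5--1=-4, -5-8=-13
a = -1: -1--5=4, -1--1=0, -1-8=-9
a = 8: 8--5=13, 8--1=9, 8-8=0
Collecting distinct values (and noting 0 appears from a-a):
A - A = {-13, -9, -4, 0, 4, 9, 13}
|A - A| = 7

A - A = {-13, -9, -4, 0, 4, 9, 13}


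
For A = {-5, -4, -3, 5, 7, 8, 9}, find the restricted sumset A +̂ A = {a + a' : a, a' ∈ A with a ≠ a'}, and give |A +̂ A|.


Restricted sumset: A +̂ A = {a + a' : a ∈ A, a' ∈ A, a ≠ a'}.
Equivalently, take A + A and drop any sum 2a that is achievable ONLY as a + a for a ∈ A (i.e. sums representable only with equal summands).
Enumerate pairs (a, a') with a < a' (symmetric, so each unordered pair gives one sum; this covers all a ≠ a'):
  -5 + -4 = -9
  -5 + -3 = -8
  -5 + 5 = 0
  -5 + 7 = 2
  -5 + 8 = 3
  -5 + 9 = 4
  -4 + -3 = -7
  -4 + 5 = 1
  -4 + 7 = 3
  -4 + 8 = 4
  -4 + 9 = 5
  -3 + 5 = 2
  -3 + 7 = 4
  -3 + 8 = 5
  -3 + 9 = 6
  5 + 7 = 12
  5 + 8 = 13
  5 + 9 = 14
  7 + 8 = 15
  7 + 9 = 16
  8 + 9 = 17
Collected distinct sums: {-9, -8, -7, 0, 1, 2, 3, 4, 5, 6, 12, 13, 14, 15, 16, 17}
|A +̂ A| = 16
(Reference bound: |A +̂ A| ≥ 2|A| - 3 for |A| ≥ 2, with |A| = 7 giving ≥ 11.)

|A +̂ A| = 16


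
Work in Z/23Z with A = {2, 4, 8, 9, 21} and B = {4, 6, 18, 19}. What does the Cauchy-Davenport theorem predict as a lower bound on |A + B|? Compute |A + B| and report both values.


Cauchy-Davenport: |A + B| ≥ min(p, |A| + |B| - 1) for A, B nonempty in Z/pZ.
|A| = 5, |B| = 4, p = 23.
CD lower bound = min(23, 5 + 4 - 1) = min(23, 8) = 8.
Compute A + B mod 23 directly:
a = 2: 2+4=6, 2+6=8, 2+18=20, 2+19=21
a = 4: 4+4=8, 4+6=10, 4+18=22, 4+19=0
a = 8: 8+4=12, 8+6=14, 8+18=3, 8+19=4
a = 9: 9+4=13, 9+6=15, 9+18=4, 9+19=5
a = 21: 21+4=2, 21+6=4, 21+18=16, 21+19=17
A + B = {0, 2, 3, 4, 5, 6, 8, 10, 12, 13, 14, 15, 16, 17, 20, 21, 22}, so |A + B| = 17.
Verify: 17 ≥ 8? Yes ✓.

CD lower bound = 8, actual |A + B| = 17.


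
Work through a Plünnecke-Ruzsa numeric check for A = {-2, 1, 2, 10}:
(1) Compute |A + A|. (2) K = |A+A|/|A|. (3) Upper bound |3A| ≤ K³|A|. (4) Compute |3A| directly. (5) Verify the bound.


|A| = 4.
Step 1: Compute A + A by enumerating all 16 pairs.
A + A = {-4, -1, 0, 2, 3, 4, 8, 11, 12, 20}, so |A + A| = 10.
Step 2: Doubling constant K = |A + A|/|A| = 10/4 = 10/4 ≈ 2.5000.
Step 3: Plünnecke-Ruzsa gives |3A| ≤ K³·|A| = (2.5000)³ · 4 ≈ 62.5000.
Step 4: Compute 3A = A + A + A directly by enumerating all triples (a,b,c) ∈ A³; |3A| = 19.
Step 5: Check 19 ≤ 62.5000? Yes ✓.

K = 10/4, Plünnecke-Ruzsa bound K³|A| ≈ 62.5000, |3A| = 19, inequality holds.


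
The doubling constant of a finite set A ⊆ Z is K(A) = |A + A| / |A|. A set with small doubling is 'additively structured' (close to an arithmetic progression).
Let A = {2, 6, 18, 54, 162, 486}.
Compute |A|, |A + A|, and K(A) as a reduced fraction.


|A| = 6.
Compute A + A by enumerating all 36 pairs.
A + A = {4, 8, 12, 20, 24, 36, 56, 60, 72, 108, 164, 168, 180, 216, 324, 488, 492, 504, 540, 648, 972}, so |A + A| = 21.
K = |A + A| / |A| = 21/6 = 7/2 ≈ 3.5000.
Reference: AP of size 6 gives K = 11/6 ≈ 1.8333; a fully generic set of size 6 gives K ≈ 3.5000.

|A| = 6, |A + A| = 21, K = 21/6 = 7/2.


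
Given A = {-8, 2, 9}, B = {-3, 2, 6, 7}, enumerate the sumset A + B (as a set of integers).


A + B = {a + b : a ∈ A, b ∈ B}.
Enumerate all |A|·|B| = 3·4 = 12 pairs (a, b) and collect distinct sums.
a = -8: -8+-3=-11, -8+2=-6, -8+6=-2, -8+7=-1
a = 2: 2+-3=-1, 2+2=4, 2+6=8, 2+7=9
a = 9: 9+-3=6, 9+2=11, 9+6=15, 9+7=16
Collecting distinct sums: A + B = {-11, -6, -2, -1, 4, 6, 8, 9, 11, 15, 16}
|A + B| = 11

A + B = {-11, -6, -2, -1, 4, 6, 8, 9, 11, 15, 16}


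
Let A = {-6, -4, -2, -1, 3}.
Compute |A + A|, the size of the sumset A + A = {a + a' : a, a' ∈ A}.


A + A = {a + a' : a, a' ∈ A}; |A| = 5.
General bounds: 2|A| - 1 ≤ |A + A| ≤ |A|(|A|+1)/2, i.e. 9 ≤ |A + A| ≤ 15.
Lower bound 2|A|-1 is attained iff A is an arithmetic progression.
Enumerate sums a + a' for a ≤ a' (symmetric, so this suffices):
a = -6: -6+-6=-12, -6+-4=-10, -6+-2=-8, -6+-1=-7, -6+3=-3
a = -4: -4+-4=-8, -4+-2=-6, -4+-1=-5, -4+3=-1
a = -2: -2+-2=-4, -2+-1=-3, -2+3=1
a = -1: -1+-1=-2, -1+3=2
a = 3: 3+3=6
Distinct sums: {-12, -10, -8, -7, -6, -5, -4, -3, -2, -1, 1, 2, 6}
|A + A| = 13

|A + A| = 13


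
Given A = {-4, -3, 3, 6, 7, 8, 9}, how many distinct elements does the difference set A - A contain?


A - A = {a - a' : a, a' ∈ A}; |A| = 7.
Bounds: 2|A|-1 ≤ |A - A| ≤ |A|² - |A| + 1, i.e. 13 ≤ |A - A| ≤ 43.
Note: 0 ∈ A - A always (from a - a). The set is symmetric: if d ∈ A - A then -d ∈ A - A.
Enumerate nonzero differences d = a - a' with a > a' (then include -d):
Positive differences: {1, 2, 3, 4, 5, 6, 7, 9, 10, 11, 12, 13}
Full difference set: {0} ∪ (positive diffs) ∪ (negative diffs).
|A - A| = 1 + 2·12 = 25 (matches direct enumeration: 25).

|A - A| = 25


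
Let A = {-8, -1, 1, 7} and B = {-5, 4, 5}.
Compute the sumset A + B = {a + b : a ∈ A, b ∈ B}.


A + B = {a + b : a ∈ A, b ∈ B}.
Enumerate all |A|·|B| = 4·3 = 12 pairs (a, b) and collect distinct sums.
a = -8: -8+-5=-13, -8+4=-4, -8+5=-3
a = -1: -1+-5=-6, -1+4=3, -1+5=4
a = 1: 1+-5=-4, 1+4=5, 1+5=6
a = 7: 7+-5=2, 7+4=11, 7+5=12
Collecting distinct sums: A + B = {-13, -6, -4, -3, 2, 3, 4, 5, 6, 11, 12}
|A + B| = 11

A + B = {-13, -6, -4, -3, 2, 3, 4, 5, 6, 11, 12}


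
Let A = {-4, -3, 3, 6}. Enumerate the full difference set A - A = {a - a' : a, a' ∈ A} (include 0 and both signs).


A - A = {a - a' : a, a' ∈ A}.
Compute a - a' for each ordered pair (a, a'):
a = -4: -4--4=0, -4--3=-1, -4-3=-7, -4-6=-10
a = -3: -3--4=1, -3--3=0, -3-3=-6, -3-6=-9
a = 3: 3--4=7, 3--3=6, 3-3=0, 3-6=-3
a = 6: 6--4=10, 6--3=9, 6-3=3, 6-6=0
Collecting distinct values (and noting 0 appears from a-a):
A - A = {-10, -9, -7, -6, -3, -1, 0, 1, 3, 6, 7, 9, 10}
|A - A| = 13

A - A = {-10, -9, -7, -6, -3, -1, 0, 1, 3, 6, 7, 9, 10}


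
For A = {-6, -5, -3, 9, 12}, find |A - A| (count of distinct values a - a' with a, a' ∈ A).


A - A = {a - a' : a, a' ∈ A}; |A| = 5.
Bounds: 2|A|-1 ≤ |A - A| ≤ |A|² - |A| + 1, i.e. 9 ≤ |A - A| ≤ 21.
Note: 0 ∈ A - A always (from a - a). The set is symmetric: if d ∈ A - A then -d ∈ A - A.
Enumerate nonzero differences d = a - a' with a > a' (then include -d):
Positive differences: {1, 2, 3, 12, 14, 15, 17, 18}
Full difference set: {0} ∪ (positive diffs) ∪ (negative diffs).
|A - A| = 1 + 2·8 = 17 (matches direct enumeration: 17).

|A - A| = 17


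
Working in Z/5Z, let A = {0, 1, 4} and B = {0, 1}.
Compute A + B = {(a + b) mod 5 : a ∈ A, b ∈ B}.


Work in Z/5Z: reduce every sum a + b modulo 5.
Enumerate all 6 pairs:
a = 0: 0+0=0, 0+1=1
a = 1: 1+0=1, 1+1=2
a = 4: 4+0=4, 4+1=0
Distinct residues collected: {0, 1, 2, 4}
|A + B| = 4 (out of 5 total residues).

A + B = {0, 1, 2, 4}


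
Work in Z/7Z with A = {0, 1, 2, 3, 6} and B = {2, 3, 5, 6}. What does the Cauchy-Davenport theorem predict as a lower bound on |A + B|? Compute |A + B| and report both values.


Cauchy-Davenport: |A + B| ≥ min(p, |A| + |B| - 1) for A, B nonempty in Z/pZ.
|A| = 5, |B| = 4, p = 7.
CD lower bound = min(7, 5 + 4 - 1) = min(7, 8) = 7.
Compute A + B mod 7 directly:
a = 0: 0+2=2, 0+3=3, 0+5=5, 0+6=6
a = 1: 1+2=3, 1+3=4, 1+5=6, 1+6=0
a = 2: 2+2=4, 2+3=5, 2+5=0, 2+6=1
a = 3: 3+2=5, 3+3=6, 3+5=1, 3+6=2
a = 6: 6+2=1, 6+3=2, 6+5=4, 6+6=5
A + B = {0, 1, 2, 3, 4, 5, 6}, so |A + B| = 7.
Verify: 7 ≥ 7? Yes ✓.

CD lower bound = 7, actual |A + B| = 7.


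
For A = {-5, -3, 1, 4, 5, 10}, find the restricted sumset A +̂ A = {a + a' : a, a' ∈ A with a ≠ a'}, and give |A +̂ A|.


Restricted sumset: A +̂ A = {a + a' : a ∈ A, a' ∈ A, a ≠ a'}.
Equivalently, take A + A and drop any sum 2a that is achievable ONLY as a + a for a ∈ A (i.e. sums representable only with equal summands).
Enumerate pairs (a, a') with a < a' (symmetric, so each unordered pair gives one sum; this covers all a ≠ a'):
  -5 + -3 = -8
  -5 + 1 = -4
  -5 + 4 = -1
  -5 + 5 = 0
  -5 + 10 = 5
  -3 + 1 = -2
  -3 + 4 = 1
  -3 + 5 = 2
  -3 + 10 = 7
  1 + 4 = 5
  1 + 5 = 6
  1 + 10 = 11
  4 + 5 = 9
  4 + 10 = 14
  5 + 10 = 15
Collected distinct sums: {-8, -4, -2, -1, 0, 1, 2, 5, 6, 7, 9, 11, 14, 15}
|A +̂ A| = 14
(Reference bound: |A +̂ A| ≥ 2|A| - 3 for |A| ≥ 2, with |A| = 6 giving ≥ 9.)

|A +̂ A| = 14


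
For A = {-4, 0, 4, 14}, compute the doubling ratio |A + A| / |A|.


|A| = 4.
Compute A + A by enumerating all 16 pairs.
A + A = {-8, -4, 0, 4, 8, 10, 14, 18, 28}, so |A + A| = 9.
K = |A + A| / |A| = 9/4 (already in lowest terms) ≈ 2.2500.
Reference: AP of size 4 gives K = 7/4 ≈ 1.7500; a fully generic set of size 4 gives K ≈ 2.5000.

|A| = 4, |A + A| = 9, K = 9/4.


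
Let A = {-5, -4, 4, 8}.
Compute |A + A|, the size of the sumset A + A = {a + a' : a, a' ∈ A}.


A + A = {a + a' : a, a' ∈ A}; |A| = 4.
General bounds: 2|A| - 1 ≤ |A + A| ≤ |A|(|A|+1)/2, i.e. 7 ≤ |A + A| ≤ 10.
Lower bound 2|A|-1 is attained iff A is an arithmetic progression.
Enumerate sums a + a' for a ≤ a' (symmetric, so this suffices):
a = -5: -5+-5=-10, -5+-4=-9, -5+4=-1, -5+8=3
a = -4: -4+-4=-8, -4+4=0, -4+8=4
a = 4: 4+4=8, 4+8=12
a = 8: 8+8=16
Distinct sums: {-10, -9, -8, -1, 0, 3, 4, 8, 12, 16}
|A + A| = 10

|A + A| = 10


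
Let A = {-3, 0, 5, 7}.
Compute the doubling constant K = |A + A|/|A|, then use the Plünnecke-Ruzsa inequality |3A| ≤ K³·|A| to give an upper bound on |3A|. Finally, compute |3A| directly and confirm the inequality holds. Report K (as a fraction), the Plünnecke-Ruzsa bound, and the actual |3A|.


|A| = 4.
Step 1: Compute A + A by enumerating all 16 pairs.
A + A = {-6, -3, 0, 2, 4, 5, 7, 10, 12, 14}, so |A + A| = 10.
Step 2: Doubling constant K = |A + A|/|A| = 10/4 = 10/4 ≈ 2.5000.
Step 3: Plünnecke-Ruzsa gives |3A| ≤ K³·|A| = (2.5000)³ · 4 ≈ 62.5000.
Step 4: Compute 3A = A + A + A directly by enumerating all triples (a,b,c) ∈ A³; |3A| = 19.
Step 5: Check 19 ≤ 62.5000? Yes ✓.

K = 10/4, Plünnecke-Ruzsa bound K³|A| ≈ 62.5000, |3A| = 19, inequality holds.


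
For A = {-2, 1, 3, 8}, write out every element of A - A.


A - A = {a - a' : a, a' ∈ A}.
Compute a - a' for each ordered pair (a, a'):
a = -2: -2--2=0, -2-1=-3, -2-3=-5, -2-8=-10
a = 1: 1--2=3, 1-1=0, 1-3=-2, 1-8=-7
a = 3: 3--2=5, 3-1=2, 3-3=0, 3-8=-5
a = 8: 8--2=10, 8-1=7, 8-3=5, 8-8=0
Collecting distinct values (and noting 0 appears from a-a):
A - A = {-10, -7, -5, -3, -2, 0, 2, 3, 5, 7, 10}
|A - A| = 11

A - A = {-10, -7, -5, -3, -2, 0, 2, 3, 5, 7, 10}


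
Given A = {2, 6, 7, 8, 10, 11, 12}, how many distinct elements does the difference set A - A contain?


A - A = {a - a' : a, a' ∈ A}; |A| = 7.
Bounds: 2|A|-1 ≤ |A - A| ≤ |A|² - |A| + 1, i.e. 13 ≤ |A - A| ≤ 43.
Note: 0 ∈ A - A always (from a - a). The set is symmetric: if d ∈ A - A then -d ∈ A - A.
Enumerate nonzero differences d = a - a' with a > a' (then include -d):
Positive differences: {1, 2, 3, 4, 5, 6, 8, 9, 10}
Full difference set: {0} ∪ (positive diffs) ∪ (negative diffs).
|A - A| = 1 + 2·9 = 19 (matches direct enumeration: 19).

|A - A| = 19


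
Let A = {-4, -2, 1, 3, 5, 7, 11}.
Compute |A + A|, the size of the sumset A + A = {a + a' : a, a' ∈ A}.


A + A = {a + a' : a, a' ∈ A}; |A| = 7.
General bounds: 2|A| - 1 ≤ |A + A| ≤ |A|(|A|+1)/2, i.e. 13 ≤ |A + A| ≤ 28.
Lower bound 2|A|-1 is attained iff A is an arithmetic progression.
Enumerate sums a + a' for a ≤ a' (symmetric, so this suffices):
a = -4: -4+-4=-8, -4+-2=-6, -4+1=-3, -4+3=-1, -4+5=1, -4+7=3, -4+11=7
a = -2: -2+-2=-4, -2+1=-1, -2+3=1, -2+5=3, -2+7=5, -2+11=9
a = 1: 1+1=2, 1+3=4, 1+5=6, 1+7=8, 1+11=12
a = 3: 3+3=6, 3+5=8, 3+7=10, 3+11=14
a = 5: 5+5=10, 5+7=12, 5+11=16
a = 7: 7+7=14, 7+11=18
a = 11: 11+11=22
Distinct sums: {-8, -6, -4, -3, -1, 1, 2, 3, 4, 5, 6, 7, 8, 9, 10, 12, 14, 16, 18, 22}
|A + A| = 20

|A + A| = 20


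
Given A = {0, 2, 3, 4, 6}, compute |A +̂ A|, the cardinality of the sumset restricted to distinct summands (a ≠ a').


Restricted sumset: A +̂ A = {a + a' : a ∈ A, a' ∈ A, a ≠ a'}.
Equivalently, take A + A and drop any sum 2a that is achievable ONLY as a + a for a ∈ A (i.e. sums representable only with equal summands).
Enumerate pairs (a, a') with a < a' (symmetric, so each unordered pair gives one sum; this covers all a ≠ a'):
  0 + 2 = 2
  0 + 3 = 3
  0 + 4 = 4
  0 + 6 = 6
  2 + 3 = 5
  2 + 4 = 6
  2 + 6 = 8
  3 + 4 = 7
  3 + 6 = 9
  4 + 6 = 10
Collected distinct sums: {2, 3, 4, 5, 6, 7, 8, 9, 10}
|A +̂ A| = 9
(Reference bound: |A +̂ A| ≥ 2|A| - 3 for |A| ≥ 2, with |A| = 5 giving ≥ 7.)

|A +̂ A| = 9


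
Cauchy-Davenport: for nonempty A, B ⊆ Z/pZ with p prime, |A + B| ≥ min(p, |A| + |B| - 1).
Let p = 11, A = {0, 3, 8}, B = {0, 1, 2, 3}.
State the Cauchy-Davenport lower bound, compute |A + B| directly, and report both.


Cauchy-Davenport: |A + B| ≥ min(p, |A| + |B| - 1) for A, B nonempty in Z/pZ.
|A| = 3, |B| = 4, p = 11.
CD lower bound = min(11, 3 + 4 - 1) = min(11, 6) = 6.
Compute A + B mod 11 directly:
a = 0: 0+0=0, 0+1=1, 0+2=2, 0+3=3
a = 3: 3+0=3, 3+1=4, 3+2=5, 3+3=6
a = 8: 8+0=8, 8+1=9, 8+2=10, 8+3=0
A + B = {0, 1, 2, 3, 4, 5, 6, 8, 9, 10}, so |A + B| = 10.
Verify: 10 ≥ 6? Yes ✓.

CD lower bound = 6, actual |A + B| = 10.


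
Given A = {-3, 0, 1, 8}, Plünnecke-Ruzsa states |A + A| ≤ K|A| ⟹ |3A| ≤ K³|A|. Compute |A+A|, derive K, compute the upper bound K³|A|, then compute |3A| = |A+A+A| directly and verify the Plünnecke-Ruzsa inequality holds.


|A| = 4.
Step 1: Compute A + A by enumerating all 16 pairs.
A + A = {-6, -3, -2, 0, 1, 2, 5, 8, 9, 16}, so |A + A| = 10.
Step 2: Doubling constant K = |A + A|/|A| = 10/4 = 10/4 ≈ 2.5000.
Step 3: Plünnecke-Ruzsa gives |3A| ≤ K³·|A| = (2.5000)³ · 4 ≈ 62.5000.
Step 4: Compute 3A = A + A + A directly by enumerating all triples (a,b,c) ∈ A³; |3A| = 19.
Step 5: Check 19 ≤ 62.5000? Yes ✓.

K = 10/4, Plünnecke-Ruzsa bound K³|A| ≈ 62.5000, |3A| = 19, inequality holds.


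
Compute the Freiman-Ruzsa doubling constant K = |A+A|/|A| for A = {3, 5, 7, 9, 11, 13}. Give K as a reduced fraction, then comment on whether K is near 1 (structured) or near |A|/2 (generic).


|A| = 6.
Compute A + A by enumerating all 36 pairs.
A + A = {6, 8, 10, 12, 14, 16, 18, 20, 22, 24, 26}, so |A + A| = 11.
K = |A + A| / |A| = 11/6 (already in lowest terms) ≈ 1.8333.
Reference: AP of size 6 gives K = 11/6 ≈ 1.8333; a fully generic set of size 6 gives K ≈ 3.5000.

|A| = 6, |A + A| = 11, K = 11/6.


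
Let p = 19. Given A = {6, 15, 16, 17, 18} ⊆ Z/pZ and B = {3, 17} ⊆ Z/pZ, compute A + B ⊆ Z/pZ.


Work in Z/19Z: reduce every sum a + b modulo 19.
Enumerate all 10 pairs:
a = 6: 6+3=9, 6+17=4
a = 15: 15+3=18, 15+17=13
a = 16: 16+3=0, 16+17=14
a = 17: 17+3=1, 17+17=15
a = 18: 18+3=2, 18+17=16
Distinct residues collected: {0, 1, 2, 4, 9, 13, 14, 15, 16, 18}
|A + B| = 10 (out of 19 total residues).

A + B = {0, 1, 2, 4, 9, 13, 14, 15, 16, 18}


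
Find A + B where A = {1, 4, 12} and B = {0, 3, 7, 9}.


A + B = {a + b : a ∈ A, b ∈ B}.
Enumerate all |A|·|B| = 3·4 = 12 pairs (a, b) and collect distinct sums.
a = 1: 1+0=1, 1+3=4, 1+7=8, 1+9=10
a = 4: 4+0=4, 4+3=7, 4+7=11, 4+9=13
a = 12: 12+0=12, 12+3=15, 12+7=19, 12+9=21
Collecting distinct sums: A + B = {1, 4, 7, 8, 10, 11, 12, 13, 15, 19, 21}
|A + B| = 11

A + B = {1, 4, 7, 8, 10, 11, 12, 13, 15, 19, 21}


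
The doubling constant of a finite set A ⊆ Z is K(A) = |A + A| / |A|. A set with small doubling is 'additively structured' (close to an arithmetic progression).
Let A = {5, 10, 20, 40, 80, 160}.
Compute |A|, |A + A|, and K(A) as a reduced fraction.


|A| = 6.
Compute A + A by enumerating all 36 pairs.
A + A = {10, 15, 20, 25, 30, 40, 45, 50, 60, 80, 85, 90, 100, 120, 160, 165, 170, 180, 200, 240, 320}, so |A + A| = 21.
K = |A + A| / |A| = 21/6 = 7/2 ≈ 3.5000.
Reference: AP of size 6 gives K = 11/6 ≈ 1.8333; a fully generic set of size 6 gives K ≈ 3.5000.

|A| = 6, |A + A| = 21, K = 21/6 = 7/2.


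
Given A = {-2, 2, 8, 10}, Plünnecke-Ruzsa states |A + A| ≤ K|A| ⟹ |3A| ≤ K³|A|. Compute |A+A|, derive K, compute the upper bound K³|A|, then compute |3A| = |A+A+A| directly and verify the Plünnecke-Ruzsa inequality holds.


|A| = 4.
Step 1: Compute A + A by enumerating all 16 pairs.
A + A = {-4, 0, 4, 6, 8, 10, 12, 16, 18, 20}, so |A + A| = 10.
Step 2: Doubling constant K = |A + A|/|A| = 10/4 = 10/4 ≈ 2.5000.
Step 3: Plünnecke-Ruzsa gives |3A| ≤ K³·|A| = (2.5000)³ · 4 ≈ 62.5000.
Step 4: Compute 3A = A + A + A directly by enumerating all triples (a,b,c) ∈ A³; |3A| = 17.
Step 5: Check 17 ≤ 62.5000? Yes ✓.

K = 10/4, Plünnecke-Ruzsa bound K³|A| ≈ 62.5000, |3A| = 17, inequality holds.


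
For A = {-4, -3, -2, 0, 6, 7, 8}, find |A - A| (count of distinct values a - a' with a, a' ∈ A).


A - A = {a - a' : a, a' ∈ A}; |A| = 7.
Bounds: 2|A|-1 ≤ |A - A| ≤ |A|² - |A| + 1, i.e. 13 ≤ |A - A| ≤ 43.
Note: 0 ∈ A - A always (from a - a). The set is symmetric: if d ∈ A - A then -d ∈ A - A.
Enumerate nonzero differences d = a - a' with a > a' (then include -d):
Positive differences: {1, 2, 3, 4, 6, 7, 8, 9, 10, 11, 12}
Full difference set: {0} ∪ (positive diffs) ∪ (negative diffs).
|A - A| = 1 + 2·11 = 23 (matches direct enumeration: 23).

|A - A| = 23


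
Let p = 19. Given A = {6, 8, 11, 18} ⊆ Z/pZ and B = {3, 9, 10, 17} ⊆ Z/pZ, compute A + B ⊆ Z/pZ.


Work in Z/19Z: reduce every sum a + b modulo 19.
Enumerate all 16 pairs:
a = 6: 6+3=9, 6+9=15, 6+10=16, 6+17=4
a = 8: 8+3=11, 8+9=17, 8+10=18, 8+17=6
a = 11: 11+3=14, 11+9=1, 11+10=2, 11+17=9
a = 18: 18+3=2, 18+9=8, 18+10=9, 18+17=16
Distinct residues collected: {1, 2, 4, 6, 8, 9, 11, 14, 15, 16, 17, 18}
|A + B| = 12 (out of 19 total residues).

A + B = {1, 2, 4, 6, 8, 9, 11, 14, 15, 16, 17, 18}


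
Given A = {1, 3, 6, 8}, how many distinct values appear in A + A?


A + A = {a + a' : a, a' ∈ A}; |A| = 4.
General bounds: 2|A| - 1 ≤ |A + A| ≤ |A|(|A|+1)/2, i.e. 7 ≤ |A + A| ≤ 10.
Lower bound 2|A|-1 is attained iff A is an arithmetic progression.
Enumerate sums a + a' for a ≤ a' (symmetric, so this suffices):
a = 1: 1+1=2, 1+3=4, 1+6=7, 1+8=9
a = 3: 3+3=6, 3+6=9, 3+8=11
a = 6: 6+6=12, 6+8=14
a = 8: 8+8=16
Distinct sums: {2, 4, 6, 7, 9, 11, 12, 14, 16}
|A + A| = 9

|A + A| = 9


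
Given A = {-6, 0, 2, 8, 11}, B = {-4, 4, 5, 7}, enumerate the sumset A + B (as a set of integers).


A + B = {a + b : a ∈ A, b ∈ B}.
Enumerate all |A|·|B| = 5·4 = 20 pairs (a, b) and collect distinct sums.
a = -6: -6+-4=-10, -6+4=-2, -6+5=-1, -6+7=1
a = 0: 0+-4=-4, 0+4=4, 0+5=5, 0+7=7
a = 2: 2+-4=-2, 2+4=6, 2+5=7, 2+7=9
a = 8: 8+-4=4, 8+4=12, 8+5=13, 8+7=15
a = 11: 11+-4=7, 11+4=15, 11+5=16, 11+7=18
Collecting distinct sums: A + B = {-10, -4, -2, -1, 1, 4, 5, 6, 7, 9, 12, 13, 15, 16, 18}
|A + B| = 15

A + B = {-10, -4, -2, -1, 1, 4, 5, 6, 7, 9, 12, 13, 15, 16, 18}


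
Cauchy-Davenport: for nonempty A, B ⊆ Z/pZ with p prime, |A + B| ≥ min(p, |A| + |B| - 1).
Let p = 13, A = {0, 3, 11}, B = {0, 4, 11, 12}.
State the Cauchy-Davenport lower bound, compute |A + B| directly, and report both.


Cauchy-Davenport: |A + B| ≥ min(p, |A| + |B| - 1) for A, B nonempty in Z/pZ.
|A| = 3, |B| = 4, p = 13.
CD lower bound = min(13, 3 + 4 - 1) = min(13, 6) = 6.
Compute A + B mod 13 directly:
a = 0: 0+0=0, 0+4=4, 0+11=11, 0+12=12
a = 3: 3+0=3, 3+4=7, 3+11=1, 3+12=2
a = 11: 11+0=11, 11+4=2, 11+11=9, 11+12=10
A + B = {0, 1, 2, 3, 4, 7, 9, 10, 11, 12}, so |A + B| = 10.
Verify: 10 ≥ 6? Yes ✓.

CD lower bound = 6, actual |A + B| = 10.


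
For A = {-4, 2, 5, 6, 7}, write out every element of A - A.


A - A = {a - a' : a, a' ∈ A}.
Compute a - a' for each ordered pair (a, a'):
a = -4: -4--4=0, -4-2=-6, -4-5=-9, -4-6=-10, -4-7=-11
a = 2: 2--4=6, 2-2=0, 2-5=-3, 2-6=-4, 2-7=-5
a = 5: 5--4=9, 5-2=3, 5-5=0, 5-6=-1, 5-7=-2
a = 6: 6--4=10, 6-2=4, 6-5=1, 6-6=0, 6-7=-1
a = 7: 7--4=11, 7-2=5, 7-5=2, 7-6=1, 7-7=0
Collecting distinct values (and noting 0 appears from a-a):
A - A = {-11, -10, -9, -6, -5, -4, -3, -2, -1, 0, 1, 2, 3, 4, 5, 6, 9, 10, 11}
|A - A| = 19

A - A = {-11, -10, -9, -6, -5, -4, -3, -2, -1, 0, 1, 2, 3, 4, 5, 6, 9, 10, 11}


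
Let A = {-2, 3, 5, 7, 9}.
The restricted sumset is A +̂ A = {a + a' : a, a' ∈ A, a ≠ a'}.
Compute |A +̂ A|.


Restricted sumset: A +̂ A = {a + a' : a ∈ A, a' ∈ A, a ≠ a'}.
Equivalently, take A + A and drop any sum 2a that is achievable ONLY as a + a for a ∈ A (i.e. sums representable only with equal summands).
Enumerate pairs (a, a') with a < a' (symmetric, so each unordered pair gives one sum; this covers all a ≠ a'):
  -2 + 3 = 1
  -2 + 5 = 3
  -2 + 7 = 5
  -2 + 9 = 7
  3 + 5 = 8
  3 + 7 = 10
  3 + 9 = 12
  5 + 7 = 12
  5 + 9 = 14
  7 + 9 = 16
Collected distinct sums: {1, 3, 5, 7, 8, 10, 12, 14, 16}
|A +̂ A| = 9
(Reference bound: |A +̂ A| ≥ 2|A| - 3 for |A| ≥ 2, with |A| = 5 giving ≥ 7.)

|A +̂ A| = 9


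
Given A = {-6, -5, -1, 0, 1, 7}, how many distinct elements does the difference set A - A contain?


A - A = {a - a' : a, a' ∈ A}; |A| = 6.
Bounds: 2|A|-1 ≤ |A - A| ≤ |A|² - |A| + 1, i.e. 11 ≤ |A - A| ≤ 31.
Note: 0 ∈ A - A always (from a - a). The set is symmetric: if d ∈ A - A then -d ∈ A - A.
Enumerate nonzero differences d = a - a' with a > a' (then include -d):
Positive differences: {1, 2, 4, 5, 6, 7, 8, 12, 13}
Full difference set: {0} ∪ (positive diffs) ∪ (negative diffs).
|A - A| = 1 + 2·9 = 19 (matches direct enumeration: 19).

|A - A| = 19


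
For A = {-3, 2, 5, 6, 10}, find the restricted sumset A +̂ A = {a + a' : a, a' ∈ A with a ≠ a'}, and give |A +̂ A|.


Restricted sumset: A +̂ A = {a + a' : a ∈ A, a' ∈ A, a ≠ a'}.
Equivalently, take A + A and drop any sum 2a that is achievable ONLY as a + a for a ∈ A (i.e. sums representable only with equal summands).
Enumerate pairs (a, a') with a < a' (symmetric, so each unordered pair gives one sum; this covers all a ≠ a'):
  -3 + 2 = -1
  -3 + 5 = 2
  -3 + 6 = 3
  -3 + 10 = 7
  2 + 5 = 7
  2 + 6 = 8
  2 + 10 = 12
  5 + 6 = 11
  5 + 10 = 15
  6 + 10 = 16
Collected distinct sums: {-1, 2, 3, 7, 8, 11, 12, 15, 16}
|A +̂ A| = 9
(Reference bound: |A +̂ A| ≥ 2|A| - 3 for |A| ≥ 2, with |A| = 5 giving ≥ 7.)

|A +̂ A| = 9


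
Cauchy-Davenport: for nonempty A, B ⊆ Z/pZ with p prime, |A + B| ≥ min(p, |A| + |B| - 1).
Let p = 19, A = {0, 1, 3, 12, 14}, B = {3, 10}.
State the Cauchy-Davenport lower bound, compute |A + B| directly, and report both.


Cauchy-Davenport: |A + B| ≥ min(p, |A| + |B| - 1) for A, B nonempty in Z/pZ.
|A| = 5, |B| = 2, p = 19.
CD lower bound = min(19, 5 + 2 - 1) = min(19, 6) = 6.
Compute A + B mod 19 directly:
a = 0: 0+3=3, 0+10=10
a = 1: 1+3=4, 1+10=11
a = 3: 3+3=6, 3+10=13
a = 12: 12+3=15, 12+10=3
a = 14: 14+3=17, 14+10=5
A + B = {3, 4, 5, 6, 10, 11, 13, 15, 17}, so |A + B| = 9.
Verify: 9 ≥ 6? Yes ✓.

CD lower bound = 6, actual |A + B| = 9.


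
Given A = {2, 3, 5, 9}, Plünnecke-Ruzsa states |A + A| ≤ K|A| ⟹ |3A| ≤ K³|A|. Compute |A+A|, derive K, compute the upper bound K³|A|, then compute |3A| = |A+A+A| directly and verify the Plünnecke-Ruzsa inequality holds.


|A| = 4.
Step 1: Compute A + A by enumerating all 16 pairs.
A + A = {4, 5, 6, 7, 8, 10, 11, 12, 14, 18}, so |A + A| = 10.
Step 2: Doubling constant K = |A + A|/|A| = 10/4 = 10/4 ≈ 2.5000.
Step 3: Plünnecke-Ruzsa gives |3A| ≤ K³·|A| = (2.5000)³ · 4 ≈ 62.5000.
Step 4: Compute 3A = A + A + A directly by enumerating all triples (a,b,c) ∈ A³; |3A| = 17.
Step 5: Check 17 ≤ 62.5000? Yes ✓.

K = 10/4, Plünnecke-Ruzsa bound K³|A| ≈ 62.5000, |3A| = 17, inequality holds.


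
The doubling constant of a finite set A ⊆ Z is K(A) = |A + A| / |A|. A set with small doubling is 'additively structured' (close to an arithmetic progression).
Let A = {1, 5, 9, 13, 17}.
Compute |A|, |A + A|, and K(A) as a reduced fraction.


|A| = 5.
Compute A + A by enumerating all 25 pairs.
A + A = {2, 6, 10, 14, 18, 22, 26, 30, 34}, so |A + A| = 9.
K = |A + A| / |A| = 9/5 (already in lowest terms) ≈ 1.8000.
Reference: AP of size 5 gives K = 9/5 ≈ 1.8000; a fully generic set of size 5 gives K ≈ 3.0000.

|A| = 5, |A + A| = 9, K = 9/5.


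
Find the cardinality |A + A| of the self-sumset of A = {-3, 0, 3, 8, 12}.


A + A = {a + a' : a, a' ∈ A}; |A| = 5.
General bounds: 2|A| - 1 ≤ |A + A| ≤ |A|(|A|+1)/2, i.e. 9 ≤ |A + A| ≤ 15.
Lower bound 2|A|-1 is attained iff A is an arithmetic progression.
Enumerate sums a + a' for a ≤ a' (symmetric, so this suffices):
a = -3: -3+-3=-6, -3+0=-3, -3+3=0, -3+8=5, -3+12=9
a = 0: 0+0=0, 0+3=3, 0+8=8, 0+12=12
a = 3: 3+3=6, 3+8=11, 3+12=15
a = 8: 8+8=16, 8+12=20
a = 12: 12+12=24
Distinct sums: {-6, -3, 0, 3, 5, 6, 8, 9, 11, 12, 15, 16, 20, 24}
|A + A| = 14

|A + A| = 14
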